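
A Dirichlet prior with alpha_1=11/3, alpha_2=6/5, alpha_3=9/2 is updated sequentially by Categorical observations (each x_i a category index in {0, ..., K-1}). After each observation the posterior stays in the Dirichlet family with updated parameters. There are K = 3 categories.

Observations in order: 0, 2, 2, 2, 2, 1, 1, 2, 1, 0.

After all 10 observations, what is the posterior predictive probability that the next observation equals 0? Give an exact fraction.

obs 1: x=0 → posterior Dirichlet(14/3, 6/5, 9/2)
obs 2: x=2 → posterior Dirichlet(14/3, 6/5, 11/2)
obs 3: x=2 → posterior Dirichlet(14/3, 6/5, 13/2)
obs 4: x=2 → posterior Dirichlet(14/3, 6/5, 15/2)
obs 5: x=2 → posterior Dirichlet(14/3, 6/5, 17/2)
obs 6: x=1 → posterior Dirichlet(14/3, 11/5, 17/2)
obs 7: x=1 → posterior Dirichlet(14/3, 16/5, 17/2)
obs 8: x=2 → posterior Dirichlet(14/3, 16/5, 19/2)
obs 9: x=1 → posterior Dirichlet(14/3, 21/5, 19/2)
obs 10: x=0 → posterior Dirichlet(17/3, 21/5, 19/2)

170/581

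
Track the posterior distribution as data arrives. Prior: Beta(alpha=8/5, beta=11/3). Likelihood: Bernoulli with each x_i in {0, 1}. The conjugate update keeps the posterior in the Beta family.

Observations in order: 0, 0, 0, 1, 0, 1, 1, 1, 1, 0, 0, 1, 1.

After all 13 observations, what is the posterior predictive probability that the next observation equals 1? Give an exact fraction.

obs 1: x=0 → posterior Beta(8/5, 14/3)
obs 2: x=0 → posterior Beta(8/5, 17/3)
obs 3: x=0 → posterior Beta(8/5, 20/3)
obs 4: x=1 → posterior Beta(13/5, 20/3)
obs 5: x=0 → posterior Beta(13/5, 23/3)
obs 6: x=1 → posterior Beta(18/5, 23/3)
obs 7: x=1 → posterior Beta(23/5, 23/3)
obs 8: x=1 → posterior Beta(28/5, 23/3)
obs 9: x=1 → posterior Beta(33/5, 23/3)
obs 10: x=0 → posterior Beta(33/5, 26/3)
obs 11: x=0 → posterior Beta(33/5, 29/3)
obs 12: x=1 → posterior Beta(38/5, 29/3)
obs 13: x=1 → posterior Beta(43/5, 29/3)

129/274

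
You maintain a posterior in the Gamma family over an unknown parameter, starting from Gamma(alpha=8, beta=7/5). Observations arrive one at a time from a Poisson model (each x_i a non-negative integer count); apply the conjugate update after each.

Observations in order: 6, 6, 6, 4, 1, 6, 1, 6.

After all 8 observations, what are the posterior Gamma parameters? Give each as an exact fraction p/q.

alpha=44, beta=47/5

obs 1: x=6 → posterior Gamma(14, 12/5)
obs 2: x=6 → posterior Gamma(20, 17/5)
obs 3: x=6 → posterior Gamma(26, 22/5)
obs 4: x=4 → posterior Gamma(30, 27/5)
obs 5: x=1 → posterior Gamma(31, 32/5)
obs 6: x=6 → posterior Gamma(37, 37/5)
obs 7: x=1 → posterior Gamma(38, 42/5)
obs 8: x=6 → posterior Gamma(44, 47/5)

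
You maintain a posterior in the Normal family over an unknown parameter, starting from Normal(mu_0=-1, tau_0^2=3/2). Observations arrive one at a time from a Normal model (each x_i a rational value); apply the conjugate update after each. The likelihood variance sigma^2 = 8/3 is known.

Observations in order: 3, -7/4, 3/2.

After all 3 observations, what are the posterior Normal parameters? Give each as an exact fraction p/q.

mu_0=35/172, tau_0^2=24/43

obs 1: x=3 → posterior Normal(11/25, 24/25)
obs 2: x=-7/4 → posterior Normal(-19/136, 12/17)
obs 3: x=3/2 → posterior Normal(35/172, 24/43)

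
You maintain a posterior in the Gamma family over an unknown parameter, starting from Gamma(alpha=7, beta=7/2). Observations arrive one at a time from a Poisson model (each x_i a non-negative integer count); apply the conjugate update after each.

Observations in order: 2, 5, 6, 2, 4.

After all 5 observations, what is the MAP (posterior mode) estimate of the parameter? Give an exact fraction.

50/17

obs 1: x=2 → posterior Gamma(9, 9/2)
obs 2: x=5 → posterior Gamma(14, 11/2)
obs 3: x=6 → posterior Gamma(20, 13/2)
obs 4: x=2 → posterior Gamma(22, 15/2)
obs 5: x=4 → posterior Gamma(26, 17/2)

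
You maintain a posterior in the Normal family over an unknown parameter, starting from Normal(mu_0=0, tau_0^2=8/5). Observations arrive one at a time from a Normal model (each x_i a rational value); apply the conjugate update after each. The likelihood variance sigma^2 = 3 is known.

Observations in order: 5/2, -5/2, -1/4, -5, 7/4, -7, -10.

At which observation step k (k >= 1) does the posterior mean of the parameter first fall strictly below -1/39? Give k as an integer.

obs 1: x=5/2 → posterior Normal(20/23, 24/23)
obs 2: x=-5/2 → posterior Normal(0, 24/31)
obs 3: x=-1/4 → posterior Normal(-2/39, 8/13)
obs 4: x=-5 → posterior Normal(-42/47, 24/47)
obs 5: x=7/4 → posterior Normal(-28/55, 24/55)
obs 6: x=-7 → posterior Normal(-4/3, 8/21)
obs 7: x=-10 → posterior Normal(-164/71, 24/71)

k = 3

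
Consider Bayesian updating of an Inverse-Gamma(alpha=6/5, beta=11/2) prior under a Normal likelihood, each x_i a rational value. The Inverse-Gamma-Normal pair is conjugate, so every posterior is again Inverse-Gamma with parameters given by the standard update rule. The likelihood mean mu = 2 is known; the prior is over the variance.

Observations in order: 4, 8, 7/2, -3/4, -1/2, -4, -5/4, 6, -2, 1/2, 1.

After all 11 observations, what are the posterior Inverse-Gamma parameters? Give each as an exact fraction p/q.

alpha=67/10, beta=1191/16

obs 1: x=4 → posterior Inverse-Gamma(17/10, 15/2)
obs 2: x=8 → posterior Inverse-Gamma(11/5, 51/2)
obs 3: x=7/2 → posterior Inverse-Gamma(27/10, 213/8)
obs 4: x=-3/4 → posterior Inverse-Gamma(16/5, 973/32)
obs 5: x=-1/2 → posterior Inverse-Gamma(37/10, 1073/32)
obs 6: x=-4 → posterior Inverse-Gamma(21/5, 1649/32)
obs 7: x=-5/4 → posterior Inverse-Gamma(47/10, 909/16)
obs 8: x=6 → posterior Inverse-Gamma(26/5, 1037/16)
obs 9: x=-2 → posterior Inverse-Gamma(57/10, 1165/16)
obs 10: x=1/2 → posterior Inverse-Gamma(31/5, 1183/16)
obs 11: x=1 → posterior Inverse-Gamma(67/10, 1191/16)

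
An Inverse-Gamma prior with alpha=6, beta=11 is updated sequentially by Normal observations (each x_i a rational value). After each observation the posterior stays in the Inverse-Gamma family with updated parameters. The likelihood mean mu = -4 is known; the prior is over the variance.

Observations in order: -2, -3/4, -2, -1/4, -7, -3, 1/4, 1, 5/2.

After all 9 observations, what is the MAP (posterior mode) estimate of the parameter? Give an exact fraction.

obs 1: x=-2 → posterior Inverse-Gamma(13/2, 13)
obs 2: x=-3/4 → posterior Inverse-Gamma(7, 585/32)
obs 3: x=-2 → posterior Inverse-Gamma(15/2, 649/32)
obs 4: x=-1/4 → posterior Inverse-Gamma(8, 437/16)
obs 5: x=-7 → posterior Inverse-Gamma(17/2, 509/16)
obs 6: x=-3 → posterior Inverse-Gamma(9, 517/16)
obs 7: x=1/4 → posterior Inverse-Gamma(19/2, 1323/32)
obs 8: x=1 → posterior Inverse-Gamma(10, 1723/32)
obs 9: x=5/2 → posterior Inverse-Gamma(21/2, 2399/32)

2399/368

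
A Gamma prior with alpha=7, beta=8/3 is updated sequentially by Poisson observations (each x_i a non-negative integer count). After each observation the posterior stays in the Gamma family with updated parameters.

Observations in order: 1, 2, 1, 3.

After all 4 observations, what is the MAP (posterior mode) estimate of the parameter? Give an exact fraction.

39/20

obs 1: x=1 → posterior Gamma(8, 11/3)
obs 2: x=2 → posterior Gamma(10, 14/3)
obs 3: x=1 → posterior Gamma(11, 17/3)
obs 4: x=3 → posterior Gamma(14, 20/3)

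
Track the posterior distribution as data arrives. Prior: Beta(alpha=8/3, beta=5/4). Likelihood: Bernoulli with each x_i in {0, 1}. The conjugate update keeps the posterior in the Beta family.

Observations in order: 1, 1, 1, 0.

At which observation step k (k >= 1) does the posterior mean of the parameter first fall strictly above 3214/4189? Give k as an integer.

k = 2

obs 1: x=1 → posterior Beta(11/3, 5/4)
obs 2: x=1 → posterior Beta(14/3, 5/4)
obs 3: x=1 → posterior Beta(17/3, 5/4)
obs 4: x=0 → posterior Beta(17/3, 9/4)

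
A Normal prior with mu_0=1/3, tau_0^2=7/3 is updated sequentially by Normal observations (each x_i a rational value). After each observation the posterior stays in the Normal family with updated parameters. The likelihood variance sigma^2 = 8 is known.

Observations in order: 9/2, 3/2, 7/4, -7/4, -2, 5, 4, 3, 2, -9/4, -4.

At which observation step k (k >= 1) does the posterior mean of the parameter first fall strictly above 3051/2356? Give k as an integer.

k = 2

obs 1: x=9/2 → posterior Normal(79/62, 56/31)
obs 2: x=3/2 → posterior Normal(25/19, 28/19)
obs 3: x=7/4 → posterior Normal(83/60, 56/45)
obs 4: x=-7/4 → posterior Normal(25/26, 14/13)
obs 5: x=-2 → posterior Normal(36/59, 56/59)
obs 6: x=5 → posterior Normal(71/66, 28/33)
obs 7: x=4 → posterior Normal(99/73, 56/73)
obs 8: x=3 → posterior Normal(3/2, 7/10)
obs 9: x=2 → posterior Normal(134/87, 56/87)
obs 10: x=-9/4 → posterior Normal(473/376, 28/47)
obs 11: x=-4 → posterior Normal(361/404, 56/101)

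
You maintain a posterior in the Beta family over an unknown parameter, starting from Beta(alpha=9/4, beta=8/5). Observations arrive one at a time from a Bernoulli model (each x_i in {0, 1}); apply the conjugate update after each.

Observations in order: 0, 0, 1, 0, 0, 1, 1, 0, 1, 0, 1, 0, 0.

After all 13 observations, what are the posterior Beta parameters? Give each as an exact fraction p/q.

alpha=29/4, beta=48/5

obs 1: x=0 → posterior Beta(9/4, 13/5)
obs 2: x=0 → posterior Beta(9/4, 18/5)
obs 3: x=1 → posterior Beta(13/4, 18/5)
obs 4: x=0 → posterior Beta(13/4, 23/5)
obs 5: x=0 → posterior Beta(13/4, 28/5)
obs 6: x=1 → posterior Beta(17/4, 28/5)
obs 7: x=1 → posterior Beta(21/4, 28/5)
obs 8: x=0 → posterior Beta(21/4, 33/5)
obs 9: x=1 → posterior Beta(25/4, 33/5)
obs 10: x=0 → posterior Beta(25/4, 38/5)
obs 11: x=1 → posterior Beta(29/4, 38/5)
obs 12: x=0 → posterior Beta(29/4, 43/5)
obs 13: x=0 → posterior Beta(29/4, 48/5)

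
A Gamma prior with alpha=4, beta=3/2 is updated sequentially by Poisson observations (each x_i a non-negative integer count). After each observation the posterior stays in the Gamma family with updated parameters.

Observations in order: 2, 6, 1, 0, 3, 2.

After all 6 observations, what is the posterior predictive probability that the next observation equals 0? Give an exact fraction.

1477891880035400390625/14063084452067724991009

obs 1: x=2 → posterior Gamma(6, 5/2)
obs 2: x=6 → posterior Gamma(12, 7/2)
obs 3: x=1 → posterior Gamma(13, 9/2)
obs 4: x=0 → posterior Gamma(13, 11/2)
obs 5: x=3 → posterior Gamma(16, 13/2)
obs 6: x=2 → posterior Gamma(18, 15/2)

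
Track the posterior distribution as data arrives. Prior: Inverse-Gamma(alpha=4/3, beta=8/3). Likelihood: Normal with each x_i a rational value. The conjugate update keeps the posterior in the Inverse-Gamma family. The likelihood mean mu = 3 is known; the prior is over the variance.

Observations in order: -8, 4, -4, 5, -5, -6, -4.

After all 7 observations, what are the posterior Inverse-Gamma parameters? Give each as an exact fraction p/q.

obs 1: x=-8 → posterior Inverse-Gamma(11/6, 379/6)
obs 2: x=4 → posterior Inverse-Gamma(7/3, 191/3)
obs 3: x=-4 → posterior Inverse-Gamma(17/6, 529/6)
obs 4: x=5 → posterior Inverse-Gamma(10/3, 541/6)
obs 5: x=-5 → posterior Inverse-Gamma(23/6, 733/6)
obs 6: x=-6 → posterior Inverse-Gamma(13/3, 488/3)
obs 7: x=-4 → posterior Inverse-Gamma(29/6, 1123/6)

alpha=29/6, beta=1123/6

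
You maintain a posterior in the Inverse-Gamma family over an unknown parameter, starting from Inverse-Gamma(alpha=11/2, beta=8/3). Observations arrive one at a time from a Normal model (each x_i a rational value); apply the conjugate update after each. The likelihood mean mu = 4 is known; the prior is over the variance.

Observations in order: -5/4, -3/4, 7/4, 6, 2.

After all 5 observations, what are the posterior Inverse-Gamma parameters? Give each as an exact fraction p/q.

obs 1: x=-5/4 → posterior Inverse-Gamma(6, 1579/96)
obs 2: x=-3/4 → posterior Inverse-Gamma(13/2, 1331/48)
obs 3: x=7/4 → posterior Inverse-Gamma(7, 2905/96)
obs 4: x=6 → posterior Inverse-Gamma(15/2, 3097/96)
obs 5: x=2 → posterior Inverse-Gamma(8, 3289/96)

alpha=8, beta=3289/96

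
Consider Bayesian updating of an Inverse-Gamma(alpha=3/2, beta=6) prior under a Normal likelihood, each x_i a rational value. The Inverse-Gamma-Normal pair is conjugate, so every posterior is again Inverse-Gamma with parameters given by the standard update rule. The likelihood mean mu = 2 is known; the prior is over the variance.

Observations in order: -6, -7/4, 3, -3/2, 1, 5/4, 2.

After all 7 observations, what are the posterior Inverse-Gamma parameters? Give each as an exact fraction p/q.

alpha=5, beta=839/16

obs 1: x=-6 → posterior Inverse-Gamma(2, 38)
obs 2: x=-7/4 → posterior Inverse-Gamma(5/2, 1441/32)
obs 3: x=3 → posterior Inverse-Gamma(3, 1457/32)
obs 4: x=-3/2 → posterior Inverse-Gamma(7/2, 1653/32)
obs 5: x=1 → posterior Inverse-Gamma(4, 1669/32)
obs 6: x=5/4 → posterior Inverse-Gamma(9/2, 839/16)
obs 7: x=2 → posterior Inverse-Gamma(5, 839/16)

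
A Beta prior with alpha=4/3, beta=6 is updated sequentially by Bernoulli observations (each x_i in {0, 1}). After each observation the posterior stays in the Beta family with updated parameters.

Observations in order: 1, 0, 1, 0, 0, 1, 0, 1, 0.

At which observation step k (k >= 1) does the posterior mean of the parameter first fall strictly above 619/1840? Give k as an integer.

k = 8

obs 1: x=1 → posterior Beta(7/3, 6)
obs 2: x=0 → posterior Beta(7/3, 7)
obs 3: x=1 → posterior Beta(10/3, 7)
obs 4: x=0 → posterior Beta(10/3, 8)
obs 5: x=0 → posterior Beta(10/3, 9)
obs 6: x=1 → posterior Beta(13/3, 9)
obs 7: x=0 → posterior Beta(13/3, 10)
obs 8: x=1 → posterior Beta(16/3, 10)
obs 9: x=0 → posterior Beta(16/3, 11)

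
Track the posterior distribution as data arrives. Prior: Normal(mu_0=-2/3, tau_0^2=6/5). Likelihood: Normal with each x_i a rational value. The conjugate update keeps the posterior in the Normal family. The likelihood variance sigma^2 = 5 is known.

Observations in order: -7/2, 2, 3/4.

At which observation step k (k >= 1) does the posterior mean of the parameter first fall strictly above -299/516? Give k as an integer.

obs 1: x=-7/2 → posterior Normal(-113/93, 30/31)
obs 2: x=2 → posterior Normal(-77/111, 30/37)
obs 3: x=3/4 → posterior Normal(-127/258, 30/43)

k = 3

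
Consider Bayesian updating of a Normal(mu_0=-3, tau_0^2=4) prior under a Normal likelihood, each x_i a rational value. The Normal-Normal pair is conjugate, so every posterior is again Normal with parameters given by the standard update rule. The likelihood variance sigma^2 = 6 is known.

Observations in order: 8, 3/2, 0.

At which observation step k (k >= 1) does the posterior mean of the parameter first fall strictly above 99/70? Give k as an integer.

k = 2

obs 1: x=8 → posterior Normal(7/5, 12/5)
obs 2: x=3/2 → posterior Normal(10/7, 12/7)
obs 3: x=0 → posterior Normal(10/9, 4/3)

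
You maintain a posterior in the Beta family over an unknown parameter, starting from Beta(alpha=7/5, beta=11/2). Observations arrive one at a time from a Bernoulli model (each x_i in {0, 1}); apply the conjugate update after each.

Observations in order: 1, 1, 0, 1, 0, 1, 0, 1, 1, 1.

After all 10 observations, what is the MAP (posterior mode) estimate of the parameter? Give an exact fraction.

74/149

obs 1: x=1 → posterior Beta(12/5, 11/2)
obs 2: x=1 → posterior Beta(17/5, 11/2)
obs 3: x=0 → posterior Beta(17/5, 13/2)
obs 4: x=1 → posterior Beta(22/5, 13/2)
obs 5: x=0 → posterior Beta(22/5, 15/2)
obs 6: x=1 → posterior Beta(27/5, 15/2)
obs 7: x=0 → posterior Beta(27/5, 17/2)
obs 8: x=1 → posterior Beta(32/5, 17/2)
obs 9: x=1 → posterior Beta(37/5, 17/2)
obs 10: x=1 → posterior Beta(42/5, 17/2)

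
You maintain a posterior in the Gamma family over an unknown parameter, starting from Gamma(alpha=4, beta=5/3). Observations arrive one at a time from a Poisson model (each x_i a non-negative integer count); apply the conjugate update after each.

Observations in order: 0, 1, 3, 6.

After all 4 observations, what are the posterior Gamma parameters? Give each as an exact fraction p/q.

obs 1: x=0 → posterior Gamma(4, 8/3)
obs 2: x=1 → posterior Gamma(5, 11/3)
obs 3: x=3 → posterior Gamma(8, 14/3)
obs 4: x=6 → posterior Gamma(14, 17/3)

alpha=14, beta=17/3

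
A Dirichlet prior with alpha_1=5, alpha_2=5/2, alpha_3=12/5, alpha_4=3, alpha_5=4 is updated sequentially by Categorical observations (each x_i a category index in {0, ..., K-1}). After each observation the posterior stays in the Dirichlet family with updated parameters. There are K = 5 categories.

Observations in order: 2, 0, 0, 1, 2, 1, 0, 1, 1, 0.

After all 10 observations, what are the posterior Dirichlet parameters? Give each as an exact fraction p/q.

obs 1: x=2 → posterior Dirichlet(5, 5/2, 17/5, 3, 4)
obs 2: x=0 → posterior Dirichlet(6, 5/2, 17/5, 3, 4)
obs 3: x=0 → posterior Dirichlet(7, 5/2, 17/5, 3, 4)
obs 4: x=1 → posterior Dirichlet(7, 7/2, 17/5, 3, 4)
obs 5: x=2 → posterior Dirichlet(7, 7/2, 22/5, 3, 4)
obs 6: x=1 → posterior Dirichlet(7, 9/2, 22/5, 3, 4)
obs 7: x=0 → posterior Dirichlet(8, 9/2, 22/5, 3, 4)
obs 8: x=1 → posterior Dirichlet(8, 11/2, 22/5, 3, 4)
obs 9: x=1 → posterior Dirichlet(8, 13/2, 22/5, 3, 4)
obs 10: x=0 → posterior Dirichlet(9, 13/2, 22/5, 3, 4)

alpha_1=9, alpha_2=13/2, alpha_3=22/5, alpha_4=3, alpha_5=4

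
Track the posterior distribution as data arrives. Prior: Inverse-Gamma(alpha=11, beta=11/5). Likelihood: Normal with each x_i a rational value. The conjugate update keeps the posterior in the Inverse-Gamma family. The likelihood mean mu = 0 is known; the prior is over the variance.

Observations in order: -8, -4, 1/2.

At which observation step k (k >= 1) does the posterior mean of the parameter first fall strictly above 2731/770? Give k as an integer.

obs 1: x=-8 → posterior Inverse-Gamma(23/2, 171/5)
obs 2: x=-4 → posterior Inverse-Gamma(12, 211/5)
obs 3: x=1/2 → posterior Inverse-Gamma(25/2, 1693/40)

k = 2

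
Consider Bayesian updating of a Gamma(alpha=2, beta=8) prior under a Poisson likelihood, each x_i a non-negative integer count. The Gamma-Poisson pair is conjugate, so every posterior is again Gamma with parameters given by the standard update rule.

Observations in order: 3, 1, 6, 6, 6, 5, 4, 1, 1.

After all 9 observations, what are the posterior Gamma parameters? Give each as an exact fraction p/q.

obs 1: x=3 → posterior Gamma(5, 9)
obs 2: x=1 → posterior Gamma(6, 10)
obs 3: x=6 → posterior Gamma(12, 11)
obs 4: x=6 → posterior Gamma(18, 12)
obs 5: x=6 → posterior Gamma(24, 13)
obs 6: x=5 → posterior Gamma(29, 14)
obs 7: x=4 → posterior Gamma(33, 15)
obs 8: x=1 → posterior Gamma(34, 16)
obs 9: x=1 → posterior Gamma(35, 17)

alpha=35, beta=17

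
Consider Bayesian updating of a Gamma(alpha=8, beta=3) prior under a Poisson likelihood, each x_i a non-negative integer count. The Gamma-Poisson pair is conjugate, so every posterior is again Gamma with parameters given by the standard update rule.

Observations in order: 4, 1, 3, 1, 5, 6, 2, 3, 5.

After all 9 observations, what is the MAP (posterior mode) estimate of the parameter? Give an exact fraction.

37/12

obs 1: x=4 → posterior Gamma(12, 4)
obs 2: x=1 → posterior Gamma(13, 5)
obs 3: x=3 → posterior Gamma(16, 6)
obs 4: x=1 → posterior Gamma(17, 7)
obs 5: x=5 → posterior Gamma(22, 8)
obs 6: x=6 → posterior Gamma(28, 9)
obs 7: x=2 → posterior Gamma(30, 10)
obs 8: x=3 → posterior Gamma(33, 11)
obs 9: x=5 → posterior Gamma(38, 12)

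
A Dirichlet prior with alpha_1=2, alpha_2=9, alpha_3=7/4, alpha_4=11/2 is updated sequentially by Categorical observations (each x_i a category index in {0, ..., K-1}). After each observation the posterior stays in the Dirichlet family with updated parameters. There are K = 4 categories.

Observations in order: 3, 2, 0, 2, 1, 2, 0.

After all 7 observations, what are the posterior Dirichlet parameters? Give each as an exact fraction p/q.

obs 1: x=3 → posterior Dirichlet(2, 9, 7/4, 13/2)
obs 2: x=2 → posterior Dirichlet(2, 9, 11/4, 13/2)
obs 3: x=0 → posterior Dirichlet(3, 9, 11/4, 13/2)
obs 4: x=2 → posterior Dirichlet(3, 9, 15/4, 13/2)
obs 5: x=1 → posterior Dirichlet(3, 10, 15/4, 13/2)
obs 6: x=2 → posterior Dirichlet(3, 10, 19/4, 13/2)
obs 7: x=0 → posterior Dirichlet(4, 10, 19/4, 13/2)

alpha_1=4, alpha_2=10, alpha_3=19/4, alpha_4=13/2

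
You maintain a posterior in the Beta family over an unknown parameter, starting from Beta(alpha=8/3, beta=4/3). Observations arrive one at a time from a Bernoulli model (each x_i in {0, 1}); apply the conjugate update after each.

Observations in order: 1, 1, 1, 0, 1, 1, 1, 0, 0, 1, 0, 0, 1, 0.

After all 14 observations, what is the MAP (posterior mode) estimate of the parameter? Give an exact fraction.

obs 1: x=1 → posterior Beta(11/3, 4/3)
obs 2: x=1 → posterior Beta(14/3, 4/3)
obs 3: x=1 → posterior Beta(17/3, 4/3)
obs 4: x=0 → posterior Beta(17/3, 7/3)
obs 5: x=1 → posterior Beta(20/3, 7/3)
obs 6: x=1 → posterior Beta(23/3, 7/3)
obs 7: x=1 → posterior Beta(26/3, 7/3)
obs 8: x=0 → posterior Beta(26/3, 10/3)
obs 9: x=0 → posterior Beta(26/3, 13/3)
obs 10: x=1 → posterior Beta(29/3, 13/3)
obs 11: x=0 → posterior Beta(29/3, 16/3)
obs 12: x=0 → posterior Beta(29/3, 19/3)
obs 13: x=1 → posterior Beta(32/3, 19/3)
obs 14: x=0 → posterior Beta(32/3, 22/3)

29/48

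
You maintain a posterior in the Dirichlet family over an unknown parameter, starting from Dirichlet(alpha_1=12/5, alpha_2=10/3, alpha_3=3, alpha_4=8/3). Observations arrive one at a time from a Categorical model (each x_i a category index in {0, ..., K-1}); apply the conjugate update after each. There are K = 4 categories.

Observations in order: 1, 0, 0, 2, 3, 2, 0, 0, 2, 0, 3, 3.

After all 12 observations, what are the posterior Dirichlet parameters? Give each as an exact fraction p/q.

obs 1: x=1 → posterior Dirichlet(12/5, 13/3, 3, 8/3)
obs 2: x=0 → posterior Dirichlet(17/5, 13/3, 3, 8/3)
obs 3: x=0 → posterior Dirichlet(22/5, 13/3, 3, 8/3)
obs 4: x=2 → posterior Dirichlet(22/5, 13/3, 4, 8/3)
obs 5: x=3 → posterior Dirichlet(22/5, 13/3, 4, 11/3)
obs 6: x=2 → posterior Dirichlet(22/5, 13/3, 5, 11/3)
obs 7: x=0 → posterior Dirichlet(27/5, 13/3, 5, 11/3)
obs 8: x=0 → posterior Dirichlet(32/5, 13/3, 5, 11/3)
obs 9: x=2 → posterior Dirichlet(32/5, 13/3, 6, 11/3)
obs 10: x=0 → posterior Dirichlet(37/5, 13/3, 6, 11/3)
obs 11: x=3 → posterior Dirichlet(37/5, 13/3, 6, 14/3)
obs 12: x=3 → posterior Dirichlet(37/5, 13/3, 6, 17/3)

alpha_1=37/5, alpha_2=13/3, alpha_3=6, alpha_4=17/3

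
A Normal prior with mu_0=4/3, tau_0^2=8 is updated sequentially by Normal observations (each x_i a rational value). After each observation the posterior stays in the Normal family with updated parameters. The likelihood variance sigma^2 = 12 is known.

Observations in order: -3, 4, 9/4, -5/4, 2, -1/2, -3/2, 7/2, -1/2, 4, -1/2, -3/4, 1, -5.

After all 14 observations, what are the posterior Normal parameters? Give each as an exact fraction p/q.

mu_0=23/62, tau_0^2=24/31

obs 1: x=-3 → posterior Normal(-2/5, 24/5)
obs 2: x=4 → posterior Normal(6/7, 24/7)
obs 3: x=9/4 → posterior Normal(7/6, 8/3)
obs 4: x=-5/4 → posterior Normal(8/11, 24/11)
obs 5: x=2 → posterior Normal(12/13, 24/13)
obs 6: x=-1/2 → posterior Normal(11/15, 8/5)
obs 7: x=-3/2 → posterior Normal(8/17, 24/17)
obs 8: x=7/2 → posterior Normal(15/19, 24/19)
obs 9: x=-1/2 → posterior Normal(2/3, 8/7)
obs 10: x=4 → posterior Normal(22/23, 24/23)
obs 11: x=-1/2 → posterior Normal(21/25, 24/25)
obs 12: x=-3/4 → posterior Normal(13/18, 8/9)
obs 13: x=1 → posterior Normal(43/58, 24/29)
obs 14: x=-5 → posterior Normal(23/62, 24/31)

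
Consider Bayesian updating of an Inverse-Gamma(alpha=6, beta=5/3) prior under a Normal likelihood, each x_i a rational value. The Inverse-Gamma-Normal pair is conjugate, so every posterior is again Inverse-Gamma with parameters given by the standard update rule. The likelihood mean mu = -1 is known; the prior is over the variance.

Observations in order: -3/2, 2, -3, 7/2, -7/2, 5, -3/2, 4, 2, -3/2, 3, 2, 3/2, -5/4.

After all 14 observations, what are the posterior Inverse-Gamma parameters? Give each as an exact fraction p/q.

alpha=13, beta=6955/96

obs 1: x=-3/2 → posterior Inverse-Gamma(13/2, 43/24)
obs 2: x=2 → posterior Inverse-Gamma(7, 151/24)
obs 3: x=-3 → posterior Inverse-Gamma(15/2, 199/24)
obs 4: x=7/2 → posterior Inverse-Gamma(8, 221/12)
obs 5: x=-7/2 → posterior Inverse-Gamma(17/2, 517/24)
obs 6: x=5 → posterior Inverse-Gamma(9, 949/24)
obs 7: x=-3/2 → posterior Inverse-Gamma(19/2, 119/3)
obs 8: x=4 → posterior Inverse-Gamma(10, 313/6)
obs 9: x=2 → posterior Inverse-Gamma(21/2, 170/3)
obs 10: x=-3/2 → posterior Inverse-Gamma(11, 1363/24)
obs 11: x=3 → posterior Inverse-Gamma(23/2, 1555/24)
obs 12: x=2 → posterior Inverse-Gamma(12, 1663/24)
obs 13: x=3/2 → posterior Inverse-Gamma(25/2, 869/12)
obs 14: x=-5/4 → posterior Inverse-Gamma(13, 6955/96)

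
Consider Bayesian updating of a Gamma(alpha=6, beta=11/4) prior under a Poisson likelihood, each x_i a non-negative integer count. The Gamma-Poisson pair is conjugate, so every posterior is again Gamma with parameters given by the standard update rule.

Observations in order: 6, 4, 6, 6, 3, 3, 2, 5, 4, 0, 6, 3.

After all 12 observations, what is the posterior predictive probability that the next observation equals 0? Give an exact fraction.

obs 1: x=6 → posterior Gamma(12, 15/4)
obs 2: x=4 → posterior Gamma(16, 19/4)
obs 3: x=6 → posterior Gamma(22, 23/4)
obs 4: x=6 → posterior Gamma(28, 27/4)
obs 5: x=3 → posterior Gamma(31, 31/4)
obs 6: x=3 → posterior Gamma(34, 35/4)
obs 7: x=2 → posterior Gamma(36, 39/4)
obs 8: x=5 → posterior Gamma(41, 43/4)
obs 9: x=4 → posterior Gamma(45, 47/4)
obs 10: x=0 → posterior Gamma(45, 51/4)
obs 11: x=6 → posterior Gamma(51, 55/4)
obs 12: x=3 → posterior Gamma(54, 59/4)

422677012039049823392189249582912168508183424511470863651731021473975132385500943781398124444361/14601237679858996298815301366968746851833158530173472717993494362270603799169733577011077734556289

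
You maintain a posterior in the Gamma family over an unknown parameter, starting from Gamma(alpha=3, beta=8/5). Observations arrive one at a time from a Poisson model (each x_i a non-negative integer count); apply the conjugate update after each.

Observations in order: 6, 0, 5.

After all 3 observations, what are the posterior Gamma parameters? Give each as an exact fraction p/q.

obs 1: x=6 → posterior Gamma(9, 13/5)
obs 2: x=0 → posterior Gamma(9, 18/5)
obs 3: x=5 → posterior Gamma(14, 23/5)

alpha=14, beta=23/5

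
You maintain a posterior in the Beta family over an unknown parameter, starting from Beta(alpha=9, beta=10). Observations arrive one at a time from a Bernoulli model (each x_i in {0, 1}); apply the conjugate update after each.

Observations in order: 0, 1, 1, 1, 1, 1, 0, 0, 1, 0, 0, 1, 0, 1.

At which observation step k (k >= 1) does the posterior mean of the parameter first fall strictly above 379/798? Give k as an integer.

obs 1: x=0 → posterior Beta(9, 11)
obs 2: x=1 → posterior Beta(10, 11)
obs 3: x=1 → posterior Beta(11, 11)
obs 4: x=1 → posterior Beta(12, 11)
obs 5: x=1 → posterior Beta(13, 11)
obs 6: x=1 → posterior Beta(14, 11)
obs 7: x=0 → posterior Beta(14, 12)
obs 8: x=0 → posterior Beta(14, 13)
obs 9: x=1 → posterior Beta(15, 13)
obs 10: x=0 → posterior Beta(15, 14)
obs 11: x=0 → posterior Beta(15, 15)
obs 12: x=1 → posterior Beta(16, 15)
obs 13: x=0 → posterior Beta(16, 16)
obs 14: x=1 → posterior Beta(17, 16)

k = 2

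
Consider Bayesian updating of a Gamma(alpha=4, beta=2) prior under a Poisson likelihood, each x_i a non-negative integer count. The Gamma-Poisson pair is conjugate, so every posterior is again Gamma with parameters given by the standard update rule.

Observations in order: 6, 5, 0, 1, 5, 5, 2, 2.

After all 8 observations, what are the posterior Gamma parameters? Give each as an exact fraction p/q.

alpha=30, beta=10

obs 1: x=6 → posterior Gamma(10, 3)
obs 2: x=5 → posterior Gamma(15, 4)
obs 3: x=0 → posterior Gamma(15, 5)
obs 4: x=1 → posterior Gamma(16, 6)
obs 5: x=5 → posterior Gamma(21, 7)
obs 6: x=5 → posterior Gamma(26, 8)
obs 7: x=2 → posterior Gamma(28, 9)
obs 8: x=2 → posterior Gamma(30, 10)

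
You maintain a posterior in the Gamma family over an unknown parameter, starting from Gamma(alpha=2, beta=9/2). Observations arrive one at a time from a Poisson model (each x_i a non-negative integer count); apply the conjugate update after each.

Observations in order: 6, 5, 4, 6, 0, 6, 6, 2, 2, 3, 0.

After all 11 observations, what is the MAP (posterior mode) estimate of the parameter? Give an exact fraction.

82/31

obs 1: x=6 → posterior Gamma(8, 11/2)
obs 2: x=5 → posterior Gamma(13, 13/2)
obs 3: x=4 → posterior Gamma(17, 15/2)
obs 4: x=6 → posterior Gamma(23, 17/2)
obs 5: x=0 → posterior Gamma(23, 19/2)
obs 6: x=6 → posterior Gamma(29, 21/2)
obs 7: x=6 → posterior Gamma(35, 23/2)
obs 8: x=2 → posterior Gamma(37, 25/2)
obs 9: x=2 → posterior Gamma(39, 27/2)
obs 10: x=3 → posterior Gamma(42, 29/2)
obs 11: x=0 → posterior Gamma(42, 31/2)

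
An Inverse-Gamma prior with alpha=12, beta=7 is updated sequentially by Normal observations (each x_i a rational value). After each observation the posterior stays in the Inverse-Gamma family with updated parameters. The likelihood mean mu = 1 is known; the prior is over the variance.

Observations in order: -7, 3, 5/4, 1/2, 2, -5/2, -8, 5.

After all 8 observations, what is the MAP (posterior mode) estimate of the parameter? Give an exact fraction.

3081/544

obs 1: x=-7 → posterior Inverse-Gamma(25/2, 39)
obs 2: x=3 → posterior Inverse-Gamma(13, 41)
obs 3: x=5/4 → posterior Inverse-Gamma(27/2, 1313/32)
obs 4: x=1/2 → posterior Inverse-Gamma(14, 1317/32)
obs 5: x=2 → posterior Inverse-Gamma(29/2, 1333/32)
obs 6: x=-5/2 → posterior Inverse-Gamma(15, 1529/32)
obs 7: x=-8 → posterior Inverse-Gamma(31/2, 2825/32)
obs 8: x=5 → posterior Inverse-Gamma(16, 3081/32)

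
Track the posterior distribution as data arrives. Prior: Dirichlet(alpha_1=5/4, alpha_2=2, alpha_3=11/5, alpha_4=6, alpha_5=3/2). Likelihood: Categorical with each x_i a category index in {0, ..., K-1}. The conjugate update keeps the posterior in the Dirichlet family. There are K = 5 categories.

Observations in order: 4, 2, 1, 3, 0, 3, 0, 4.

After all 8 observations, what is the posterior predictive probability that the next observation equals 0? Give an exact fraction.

65/419

obs 1: x=4 → posterior Dirichlet(5/4, 2, 11/5, 6, 5/2)
obs 2: x=2 → posterior Dirichlet(5/4, 2, 16/5, 6, 5/2)
obs 3: x=1 → posterior Dirichlet(5/4, 3, 16/5, 6, 5/2)
obs 4: x=3 → posterior Dirichlet(5/4, 3, 16/5, 7, 5/2)
obs 5: x=0 → posterior Dirichlet(9/4, 3, 16/5, 7, 5/2)
obs 6: x=3 → posterior Dirichlet(9/4, 3, 16/5, 8, 5/2)
obs 7: x=0 → posterior Dirichlet(13/4, 3, 16/5, 8, 5/2)
obs 8: x=4 → posterior Dirichlet(13/4, 3, 16/5, 8, 7/2)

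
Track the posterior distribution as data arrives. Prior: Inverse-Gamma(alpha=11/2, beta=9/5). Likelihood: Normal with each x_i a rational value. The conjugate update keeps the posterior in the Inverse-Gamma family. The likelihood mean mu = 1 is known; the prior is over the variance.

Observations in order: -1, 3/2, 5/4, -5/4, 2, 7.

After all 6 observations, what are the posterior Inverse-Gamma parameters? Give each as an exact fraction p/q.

obs 1: x=-1 → posterior Inverse-Gamma(6, 19/5)
obs 2: x=3/2 → posterior Inverse-Gamma(13/2, 157/40)
obs 3: x=5/4 → posterior Inverse-Gamma(7, 633/160)
obs 4: x=-5/4 → posterior Inverse-Gamma(15/2, 519/80)
obs 5: x=2 → posterior Inverse-Gamma(8, 559/80)
obs 6: x=7 → posterior Inverse-Gamma(17/2, 1999/80)

alpha=17/2, beta=1999/80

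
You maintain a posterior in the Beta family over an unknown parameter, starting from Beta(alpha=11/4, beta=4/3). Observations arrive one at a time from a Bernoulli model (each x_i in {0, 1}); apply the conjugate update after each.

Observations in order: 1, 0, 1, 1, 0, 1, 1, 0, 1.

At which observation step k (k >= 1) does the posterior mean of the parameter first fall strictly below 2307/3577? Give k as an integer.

obs 1: x=1 → posterior Beta(15/4, 4/3)
obs 2: x=0 → posterior Beta(15/4, 7/3)
obs 3: x=1 → posterior Beta(19/4, 7/3)
obs 4: x=1 → posterior Beta(23/4, 7/3)
obs 5: x=0 → posterior Beta(23/4, 10/3)
obs 6: x=1 → posterior Beta(27/4, 10/3)
obs 7: x=1 → posterior Beta(31/4, 10/3)
obs 8: x=0 → posterior Beta(31/4, 13/3)
obs 9: x=1 → posterior Beta(35/4, 13/3)

k = 2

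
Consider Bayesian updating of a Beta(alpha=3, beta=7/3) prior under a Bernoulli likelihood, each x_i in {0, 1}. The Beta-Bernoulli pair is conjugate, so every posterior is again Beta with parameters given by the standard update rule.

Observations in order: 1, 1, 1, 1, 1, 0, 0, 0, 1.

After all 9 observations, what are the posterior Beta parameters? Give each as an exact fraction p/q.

obs 1: x=1 → posterior Beta(4, 7/3)
obs 2: x=1 → posterior Beta(5, 7/3)
obs 3: x=1 → posterior Beta(6, 7/3)
obs 4: x=1 → posterior Beta(7, 7/3)
obs 5: x=1 → posterior Beta(8, 7/3)
obs 6: x=0 → posterior Beta(8, 10/3)
obs 7: x=0 → posterior Beta(8, 13/3)
obs 8: x=0 → posterior Beta(8, 16/3)
obs 9: x=1 → posterior Beta(9, 16/3)

alpha=9, beta=16/3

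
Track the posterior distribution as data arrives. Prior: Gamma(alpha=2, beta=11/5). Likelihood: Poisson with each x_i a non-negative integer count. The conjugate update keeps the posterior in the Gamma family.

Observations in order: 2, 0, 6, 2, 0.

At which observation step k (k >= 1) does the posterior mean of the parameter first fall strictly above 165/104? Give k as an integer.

k = 3

obs 1: x=2 → posterior Gamma(4, 16/5)
obs 2: x=0 → posterior Gamma(4, 21/5)
obs 3: x=6 → posterior Gamma(10, 26/5)
obs 4: x=2 → posterior Gamma(12, 31/5)
obs 5: x=0 → posterior Gamma(12, 36/5)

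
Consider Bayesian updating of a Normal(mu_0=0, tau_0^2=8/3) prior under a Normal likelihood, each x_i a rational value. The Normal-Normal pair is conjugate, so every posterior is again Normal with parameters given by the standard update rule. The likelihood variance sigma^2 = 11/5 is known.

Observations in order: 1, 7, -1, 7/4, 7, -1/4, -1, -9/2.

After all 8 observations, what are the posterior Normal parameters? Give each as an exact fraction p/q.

obs 1: x=1 → posterior Normal(40/73, 88/73)
obs 2: x=7 → posterior Normal(320/113, 88/113)
obs 3: x=-1 → posterior Normal(280/153, 88/153)
obs 4: x=7/4 → posterior Normal(350/193, 88/193)
obs 5: x=7 → posterior Normal(630/233, 88/233)
obs 6: x=-1/4 → posterior Normal(620/273, 88/273)
obs 7: x=-1 → posterior Normal(580/313, 88/313)
obs 8: x=-9/2 → posterior Normal(400/353, 88/353)

mu_0=400/353, tau_0^2=88/353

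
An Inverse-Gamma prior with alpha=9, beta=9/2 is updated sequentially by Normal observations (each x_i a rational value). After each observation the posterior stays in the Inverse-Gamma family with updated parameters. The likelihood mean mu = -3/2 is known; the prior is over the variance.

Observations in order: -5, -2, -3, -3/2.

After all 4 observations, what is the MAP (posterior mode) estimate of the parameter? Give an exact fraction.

obs 1: x=-5 → posterior Inverse-Gamma(19/2, 85/8)
obs 2: x=-2 → posterior Inverse-Gamma(10, 43/4)
obs 3: x=-3 → posterior Inverse-Gamma(21/2, 95/8)
obs 4: x=-3/2 → posterior Inverse-Gamma(11, 95/8)

95/96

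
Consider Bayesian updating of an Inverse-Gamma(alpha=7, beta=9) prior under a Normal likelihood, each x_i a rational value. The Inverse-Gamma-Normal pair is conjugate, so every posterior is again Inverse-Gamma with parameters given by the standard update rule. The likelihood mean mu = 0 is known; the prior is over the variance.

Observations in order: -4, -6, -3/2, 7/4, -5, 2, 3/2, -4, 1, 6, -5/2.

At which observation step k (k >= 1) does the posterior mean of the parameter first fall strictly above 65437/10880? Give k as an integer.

k = 8

obs 1: x=-4 → posterior Inverse-Gamma(15/2, 17)
obs 2: x=-6 → posterior Inverse-Gamma(8, 35)
obs 3: x=-3/2 → posterior Inverse-Gamma(17/2, 289/8)
obs 4: x=7/4 → posterior Inverse-Gamma(9, 1205/32)
obs 5: x=-5 → posterior Inverse-Gamma(19/2, 1605/32)
obs 6: x=2 → posterior Inverse-Gamma(10, 1669/32)
obs 7: x=3/2 → posterior Inverse-Gamma(21/2, 1705/32)
obs 8: x=-4 → posterior Inverse-Gamma(11, 1961/32)
obs 9: x=1 → posterior Inverse-Gamma(23/2, 1977/32)
obs 10: x=6 → posterior Inverse-Gamma(12, 2553/32)
obs 11: x=-5/2 → posterior Inverse-Gamma(25/2, 2653/32)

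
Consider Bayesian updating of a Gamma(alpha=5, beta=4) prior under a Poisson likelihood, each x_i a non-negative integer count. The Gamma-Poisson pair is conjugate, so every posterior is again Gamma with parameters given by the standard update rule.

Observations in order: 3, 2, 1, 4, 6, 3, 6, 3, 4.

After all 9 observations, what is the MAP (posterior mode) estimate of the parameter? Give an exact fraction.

obs 1: x=3 → posterior Gamma(8, 5)
obs 2: x=2 → posterior Gamma(10, 6)
obs 3: x=1 → posterior Gamma(11, 7)
obs 4: x=4 → posterior Gamma(15, 8)
obs 5: x=6 → posterior Gamma(21, 9)
obs 6: x=3 → posterior Gamma(24, 10)
obs 7: x=6 → posterior Gamma(30, 11)
obs 8: x=3 → posterior Gamma(33, 12)
obs 9: x=4 → posterior Gamma(37, 13)

36/13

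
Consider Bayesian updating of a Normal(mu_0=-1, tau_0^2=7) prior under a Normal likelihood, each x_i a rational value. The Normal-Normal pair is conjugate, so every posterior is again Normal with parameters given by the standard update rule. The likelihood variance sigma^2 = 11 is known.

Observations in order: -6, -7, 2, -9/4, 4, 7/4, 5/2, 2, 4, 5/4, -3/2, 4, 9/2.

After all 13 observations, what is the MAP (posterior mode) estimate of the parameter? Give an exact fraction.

215/408

obs 1: x=-6 → posterior Normal(-53/18, 77/18)
obs 2: x=-7 → posterior Normal(-102/25, 77/25)
obs 3: x=2 → posterior Normal(-11/4, 77/32)
obs 4: x=-9/4 → posterior Normal(-415/156, 77/39)
obs 5: x=4 → posterior Normal(-303/184, 77/46)
obs 6: x=7/4 → posterior Normal(-127/106, 77/53)
obs 7: x=5/2 → posterior Normal(-23/30, 77/60)
obs 8: x=2 → posterior Normal(-32/67, 77/67)
obs 9: x=4 → posterior Normal(-2/37, 77/74)
obs 10: x=5/4 → posterior Normal(19/324, 77/81)
obs 11: x=-3/2 → posterior Normal(-23/352, 7/8)
obs 12: x=4 → posterior Normal(89/380, 77/95)
obs 13: x=9/2 → posterior Normal(215/408, 77/102)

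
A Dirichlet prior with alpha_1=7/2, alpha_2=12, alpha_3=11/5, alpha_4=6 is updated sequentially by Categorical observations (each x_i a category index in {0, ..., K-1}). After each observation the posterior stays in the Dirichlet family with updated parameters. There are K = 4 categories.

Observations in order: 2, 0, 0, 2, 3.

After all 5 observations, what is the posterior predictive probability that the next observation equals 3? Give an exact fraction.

obs 1: x=2 → posterior Dirichlet(7/2, 12, 16/5, 6)
obs 2: x=0 → posterior Dirichlet(9/2, 12, 16/5, 6)
obs 3: x=0 → posterior Dirichlet(11/2, 12, 16/5, 6)
obs 4: x=2 → posterior Dirichlet(11/2, 12, 21/5, 6)
obs 5: x=3 → posterior Dirichlet(11/2, 12, 21/5, 7)

10/41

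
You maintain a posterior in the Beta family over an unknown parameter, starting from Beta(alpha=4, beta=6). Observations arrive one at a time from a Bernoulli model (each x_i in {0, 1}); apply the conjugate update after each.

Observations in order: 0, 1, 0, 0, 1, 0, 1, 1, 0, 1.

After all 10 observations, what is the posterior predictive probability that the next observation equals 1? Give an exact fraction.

9/20

obs 1: x=0 → posterior Beta(4, 7)
obs 2: x=1 → posterior Beta(5, 7)
obs 3: x=0 → posterior Beta(5, 8)
obs 4: x=0 → posterior Beta(5, 9)
obs 5: x=1 → posterior Beta(6, 9)
obs 6: x=0 → posterior Beta(6, 10)
obs 7: x=1 → posterior Beta(7, 10)
obs 8: x=1 → posterior Beta(8, 10)
obs 9: x=0 → posterior Beta(8, 11)
obs 10: x=1 → posterior Beta(9, 11)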